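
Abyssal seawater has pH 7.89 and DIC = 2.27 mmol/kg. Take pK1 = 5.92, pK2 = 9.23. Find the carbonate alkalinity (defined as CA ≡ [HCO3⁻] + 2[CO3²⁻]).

CA = [HCO3⁻] + 2[CO3²⁻] = (α₁ + 2α₂)·DIC
At pH 7.89: [H⁺]/K1 = 10^-1.97 = 0.010715, K2/[H⁺] = 10^-1.34 = 0.045709
α₁ = 1/(1 + 0.010715 + 0.045709) = 1/1.0564 = 0.9466; α₂ = α₁·K2/[H⁺] = 0.04327
α₁ + 2α₂ = 1.0331
CA = 1.0331 × 2.27 = 2.35 mmol/kg

CA = 2.35 mmol/kg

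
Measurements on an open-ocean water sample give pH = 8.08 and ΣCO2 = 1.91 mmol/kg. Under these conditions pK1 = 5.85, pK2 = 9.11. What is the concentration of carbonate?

[CO3²⁻] = 0.162 mmol/kg

α₂ = 1 / (1 + [H⁺]/K2 + [H⁺]²/(K1K2)) = 1 / (1 + 10^+1.03 + 10^-1.20)
   = 1 / (1 + 10.715 + 0.063096) = 1/11.778 = 0.08490
[CO3²⁻] = α₂ × DIC = 0.08490 × 1.91 = 0.162 mmol/kg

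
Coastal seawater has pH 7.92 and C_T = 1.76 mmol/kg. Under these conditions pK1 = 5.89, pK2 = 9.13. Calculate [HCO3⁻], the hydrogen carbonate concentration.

[HCO3⁻] = 1.64 mmol/kg

α₁ = 1 / (1 + [H⁺]/K1 + K2/[H⁺]) = 1 / (1 + 10^-2.03 + 10^-1.21)
   = 1 / (1 + 0.0093325 + 0.061660) = 1/1.0710 = 0.9337
[HCO3⁻] = α₁ × DIC = 0.9337 × 1.76 = 1.64 mmol/kg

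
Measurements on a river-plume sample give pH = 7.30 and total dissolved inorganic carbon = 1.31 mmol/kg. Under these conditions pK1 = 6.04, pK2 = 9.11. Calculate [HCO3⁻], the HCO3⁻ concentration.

α₁ = 1 / (1 + [H⁺]/K1 + K2/[H⁺]) = 1 / (1 + 10^-1.26 + 10^-1.81)
   = 1 / (1 + 0.054954 + 0.015488) = 1/1.0704 = 0.9342
[HCO3⁻] = α₁ × DIC = 0.9342 × 1.31 = 1.22 mmol/kg

[HCO3⁻] = 1.22 mmol/kg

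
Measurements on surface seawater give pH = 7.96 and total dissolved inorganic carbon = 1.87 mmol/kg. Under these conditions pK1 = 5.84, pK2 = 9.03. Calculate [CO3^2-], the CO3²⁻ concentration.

[CO3²⁻] = 0.146 mmol/kg

α₂ = 1 / (1 + [H⁺]/K2 + [H⁺]²/(K1K2)) = 1 / (1 + 10^+1.07 + 10^-1.05)
   = 1 / (1 + 11.749 + 0.089125) = 1/12.838 = 0.07789
[CO3²⁻] = α₂ × DIC = 0.07789 × 1.87 = 0.146 mmol/kg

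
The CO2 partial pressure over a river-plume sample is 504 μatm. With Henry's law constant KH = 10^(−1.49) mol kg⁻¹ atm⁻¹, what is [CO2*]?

[CO2*] = 16.3 μmol/kg

KH = 10^(−1.49) = 3.236×10^-2 mol kg⁻¹ atm⁻¹
[CO2*] = KH · pCO2 = 3.236×10^-2 × 504×10^-6 atm = 1.63×10^-5 mol/kg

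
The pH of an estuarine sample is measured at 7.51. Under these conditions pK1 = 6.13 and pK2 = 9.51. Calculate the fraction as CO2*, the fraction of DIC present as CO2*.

α₀ = 1 / (1 + K1/[H⁺] + K1K2/[H⁺]²) = 1 / (1 + 10^+1.38 + 10^-0.62)
   = 1 / (1 + 23.988 + 0.23988) = 1/25.228 = 0.03964

α₀ = 0.0396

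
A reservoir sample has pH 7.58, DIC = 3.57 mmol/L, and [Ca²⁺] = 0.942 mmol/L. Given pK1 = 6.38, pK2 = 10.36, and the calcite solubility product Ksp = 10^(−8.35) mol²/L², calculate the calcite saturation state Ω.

α₂ = 1 / (1 + [H⁺]/K2 + [H⁺]²/(K1K2)) = 1 / (1 + 10^+2.78 + 10^+1.58)
   = 1 / (1 + 602.56 + 38.019) = 1/641.58 = 0.001559
[CO3²⁻] = α₂ × DIC = 0.001559 × 3.57 = 0.005564 mmol/L = 5.564 μmol/L
Ksp = 10^(−8.35) = 4.467×10^-9
Ω = [Ca²⁺][CO3²⁻]/Ksp = (0.942×10^-3)(5.564×10^-6) / 4.467×10^-9 = 1.17

Ω = 1.17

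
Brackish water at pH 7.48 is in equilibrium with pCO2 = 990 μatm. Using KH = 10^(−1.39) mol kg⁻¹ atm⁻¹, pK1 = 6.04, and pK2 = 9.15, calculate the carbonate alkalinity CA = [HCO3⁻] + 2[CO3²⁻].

[CO2*] = KH · pCO2 = 10^(−1.39) × 990×10^-6 = 4.033×10^-5 mol/kg
α₀ = 1/(1 + K1/[H⁺] + K1K2/[H⁺]²) = 1/(1 + 10^+1.44 + 10^-0.23) = 0.03433
DIC = [CO2*]/α₀ = 4.033×10^-5 / 0.03433 = 1.175 mmol/kg
CA = (α₁ + 2α₂)·DIC = (0.9455 + 2×0.02021) × 1.175 = 1.16 mmol/kg

CA = 1.16 mmol/kg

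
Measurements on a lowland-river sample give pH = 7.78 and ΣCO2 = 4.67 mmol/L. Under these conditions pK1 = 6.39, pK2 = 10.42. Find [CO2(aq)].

α₀ = 1 / (1 + K1/[H⁺] + K1K2/[H⁺]²) = 1 / (1 + 10^+1.39 + 10^-1.25)
   = 1 / (1 + 24.547 + 0.056234) = 1/25.603 = 0.03906
[CO2*] = α₀ × DIC = 0.03906 × 4.67 = 0.182 mmol/L

[CO2*] = 0.182 mmol/L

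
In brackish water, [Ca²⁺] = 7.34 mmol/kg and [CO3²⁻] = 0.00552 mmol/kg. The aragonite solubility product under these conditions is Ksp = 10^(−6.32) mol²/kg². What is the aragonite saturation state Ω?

Ksp = 10^(−6.32) = 4.786×10^-7
Ω = [Ca²⁺][CO3²⁻]/Ksp = (7.34×10^-3)(0.00552×10^-3) / 4.786×10^-7 = 0.0847

Ω = 0.0847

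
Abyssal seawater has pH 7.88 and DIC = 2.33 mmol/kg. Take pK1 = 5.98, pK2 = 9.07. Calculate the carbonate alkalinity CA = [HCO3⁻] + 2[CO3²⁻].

CA = 2.44 mmol/kg

CA = [HCO3⁻] + 2[CO3²⁻] = (α₁ + 2α₂)·DIC
At pH 7.88: [H⁺]/K1 = 10^-1.90 = 0.012589, K2/[H⁺] = 10^-1.19 = 0.064565
α₁ = 1/(1 + 0.012589 + 0.064565) = 1/1.0772 = 0.9284; α₂ = α₁·K2/[H⁺] = 0.05994
α₁ + 2α₂ = 1.0483
CA = 1.0483 × 2.33 = 2.44 mmol/kg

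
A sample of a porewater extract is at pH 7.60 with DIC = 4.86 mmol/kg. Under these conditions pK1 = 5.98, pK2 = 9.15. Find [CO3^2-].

[CO3²⁻] = 0.130 mmol/kg

α₂ = 1 / (1 + [H⁺]/K2 + [H⁺]²/(K1K2)) = 1 / (1 + 10^+1.55 + 10^-0.07)
   = 1 / (1 + 35.481 + 0.85114) = 1/37.332 = 0.02679
[CO3²⁻] = α₂ × DIC = 0.02679 × 4.86 = 0.130 mmol/kg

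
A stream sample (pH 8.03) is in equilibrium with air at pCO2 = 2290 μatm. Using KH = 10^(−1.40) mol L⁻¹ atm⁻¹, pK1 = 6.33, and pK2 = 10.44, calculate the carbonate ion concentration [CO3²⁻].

[CO2*] = KH · pCO2 = 10^(−1.40) × 2290×10^-6 = 9.117×10^-5 mol/L
α₀ = 1/(1 + K1/[H⁺] + K1K2/[H⁺]²) = 1/(1 + 10^+1.70 + 10^-0.71) = 0.01949
DIC = [CO2*]/α₀ = 9.117×10^-5 / 0.01949 = 4.678 mmol/L
[CO3²⁻] = α₂·DIC; α₂ = 0.003800, so [CO3²⁻] = 0.003800 × 4.678 = 0.0178 mmol/L = 17.8 μmol/L

[CO3²⁻] = 17.8 μmol/L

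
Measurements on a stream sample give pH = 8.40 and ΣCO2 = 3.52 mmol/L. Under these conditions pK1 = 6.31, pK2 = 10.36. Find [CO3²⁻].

α₂ = 1 / (1 + [H⁺]/K2 + [H⁺]²/(K1K2)) = 1 / (1 + 10^+1.96 + 10^-0.13)
   = 1 / (1 + 91.201 + 0.74131) = 1/92.942 = 0.01076
[CO3²⁻] = α₂ × DIC = 0.01076 × 3.52 = 0.0379 mmol/L

[CO3²⁻] = 0.0379 mmol/L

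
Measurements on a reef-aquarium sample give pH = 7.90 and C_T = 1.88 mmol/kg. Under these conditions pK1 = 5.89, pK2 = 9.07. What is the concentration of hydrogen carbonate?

α₁ = 1 / (1 + [H⁺]/K1 + K2/[H⁺]) = 1 / (1 + 10^-2.01 + 10^-1.17)
   = 1 / (1 + 0.0097724 + 0.067608) = 1/1.0774 = 0.9282
[HCO3⁻] = α₁ × DIC = 0.9282 × 1.88 = 1.74 mmol/kg

[HCO3⁻] = 1.74 mmol/kg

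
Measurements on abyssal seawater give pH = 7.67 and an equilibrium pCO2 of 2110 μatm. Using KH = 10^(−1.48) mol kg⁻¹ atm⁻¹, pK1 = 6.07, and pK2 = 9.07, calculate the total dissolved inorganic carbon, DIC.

DIC = 2.96 mmol/kg

[CO2*] = KH · pCO2 = 10^(−1.48) × 2110×10^-6 = 6.987×10^-5 mol/kg
α₀ = 1/(1 + K1/[H⁺] + K1K2/[H⁺]²) = 1/(1 + 10^+1.60 + 10^+0.20) = 0.02359
DIC = [CO2*]/α₀ = 6.987×10^-5 / 0.02359 = 2.96 mmol/kg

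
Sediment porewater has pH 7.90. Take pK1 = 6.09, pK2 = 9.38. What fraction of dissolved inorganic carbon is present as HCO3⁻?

α₁ = 1 / (1 + [H⁺]/K1 + K2/[H⁺]) = 1 / (1 + 10^-1.81 + 10^-1.48)
   = 1 / (1 + 0.015488 + 0.033113) = 1/1.0486 = 0.9537

α₁ = 0.954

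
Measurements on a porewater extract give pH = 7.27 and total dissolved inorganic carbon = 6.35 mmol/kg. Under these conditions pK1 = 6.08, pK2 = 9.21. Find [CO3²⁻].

α₂ = 1 / (1 + [H⁺]/K2 + [H⁺]²/(K1K2)) = 1 / (1 + 10^+1.94 + 10^+0.75)
   = 1 / (1 + 87.096 + 5.6234) = 1/93.720 = 0.01067
[CO3²⁻] = α₂ × DIC = 0.01067 × 6.35 = 0.0678 mmol/kg

[CO3²⁻] = 0.0678 mmol/kg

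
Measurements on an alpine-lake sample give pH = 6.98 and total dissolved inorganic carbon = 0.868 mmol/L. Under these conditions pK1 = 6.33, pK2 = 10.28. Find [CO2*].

α₀ = 1 / (1 + K1/[H⁺] + K1K2/[H⁺]²) = 1 / (1 + 10^+0.65 + 10^-2.65)
   = 1 / (1 + 4.4668 + 0.0022387) = 1/5.4691 = 0.1828
[CO2*] = α₀ × DIC = 0.1828 × 0.868 = 0.159 mmol/L

[CO2*] = 0.159 mmol/L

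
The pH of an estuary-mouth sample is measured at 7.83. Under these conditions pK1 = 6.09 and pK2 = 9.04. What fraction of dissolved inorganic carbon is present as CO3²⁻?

α₂ = 0.0571

α₂ = 1 / (1 + [H⁺]/K2 + [H⁺]²/(K1K2)) = 1 / (1 + 10^+1.21 + 10^-0.53)
   = 1 / (1 + 16.218 + 0.29512) = 1/17.513 = 0.05710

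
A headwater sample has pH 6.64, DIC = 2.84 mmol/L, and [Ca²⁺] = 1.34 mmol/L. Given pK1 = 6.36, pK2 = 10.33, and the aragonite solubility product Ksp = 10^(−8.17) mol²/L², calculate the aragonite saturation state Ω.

α₂ = 1 / (1 + [H⁺]/K2 + [H⁺]²/(K1K2)) = 1 / (1 + 10^+3.69 + 10^+3.41)
   = 1 / (1 + 4897.8 + 2570.4) = 1/7469.2 = 0.0001339
[CO3²⁻] = α₂ × DIC = 0.0001339 × 2.84 = 0.0003802 mmol/L = 0.3802 μmol/L
Ksp = 10^(−8.17) = 6.761×10^-9
Ω = [Ca²⁺][CO3²⁻]/Ksp = (1.34×10^-3)(3.802×10^-7) / 6.761×10^-9 = 0.0754

Ω = 0.0754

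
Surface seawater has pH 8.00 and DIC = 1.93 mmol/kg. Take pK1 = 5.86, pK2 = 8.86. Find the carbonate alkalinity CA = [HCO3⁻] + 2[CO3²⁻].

CA = [HCO3⁻] + 2[CO3²⁻] = (α₁ + 2α₂)·DIC
At pH 8.00: [H⁺]/K1 = 10^-2.14 = 0.0072444, K2/[H⁺] = 10^-0.86 = 0.13804
α₁ = 1/(1 + 0.0072444 + 0.13804) = 1/1.1453 = 0.8731; α₂ = α₁·K2/[H⁺] = 0.1205
α₁ + 2α₂ = 1.1142
CA = 1.1142 × 1.93 = 2.15 mmol/kg

CA = 2.15 mmol/kg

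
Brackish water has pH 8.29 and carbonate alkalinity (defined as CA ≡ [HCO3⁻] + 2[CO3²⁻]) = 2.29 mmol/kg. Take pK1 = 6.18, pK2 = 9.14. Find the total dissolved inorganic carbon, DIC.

CA = [HCO3⁻] + 2[CO3²⁻] = (α₁ + 2α₂)·DIC
At pH 8.29: [H⁺]/K1 = 10^-2.11 = 0.0077625, K2/[H⁺] = 10^-0.85 = 0.14125
α₁ = 1/(1 + 0.0077625 + 0.14125) = 1/1.1490 = 0.8703; α₂ = α₁·K2/[H⁺] = 0.1229
α₁ + 2α₂ = 1.1162
DIC = CA / (α₁ + 2α₂) = 2.29 / 1.1162 = 2.05 mmol/kg

DIC = 2.05 mmol/kg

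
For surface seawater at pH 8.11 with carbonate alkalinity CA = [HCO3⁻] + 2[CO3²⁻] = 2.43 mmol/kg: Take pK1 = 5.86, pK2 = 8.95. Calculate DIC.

CA = [HCO3⁻] + 2[CO3²⁻] = (α₁ + 2α₂)·DIC
At pH 8.11: [H⁺]/K1 = 10^-2.25 = 0.0056234, K2/[H⁺] = 10^-0.84 = 0.14454
α₁ = 1/(1 + 0.0056234 + 0.14454) = 1/1.1502 = 0.8694; α₂ = α₁·K2/[H⁺] = 0.1257
α₁ + 2α₂ = 1.1208
DIC = CA / (α₁ + 2α₂) = 2.43 / 1.1208 = 2.17 mmol/kg

DIC = 2.17 mmol/kg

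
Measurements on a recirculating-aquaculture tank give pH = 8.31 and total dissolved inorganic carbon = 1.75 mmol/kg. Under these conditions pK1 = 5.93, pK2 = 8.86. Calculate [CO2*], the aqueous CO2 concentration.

α₀ = 1 / (1 + K1/[H⁺] + K1K2/[H⁺]²) = 1 / (1 + 10^+2.38 + 10^+1.83)
   = 1 / (1 + 239.88 + 67.608) = 1/308.49 = 0.003242
[CO2*] = α₀ × DIC = 0.003242 × 1.75 = 0.00567 mmol/kg = 5.67 μmol/kg

[CO2*] = 5.67 μmol/kg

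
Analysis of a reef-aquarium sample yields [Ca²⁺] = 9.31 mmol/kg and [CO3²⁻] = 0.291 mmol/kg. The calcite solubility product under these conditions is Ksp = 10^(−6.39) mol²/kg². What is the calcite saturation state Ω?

Ω = 6.65

Ksp = 10^(−6.39) = 4.074×10^-7
Ω = [Ca²⁺][CO3²⁻]/Ksp = (9.31×10^-3)(0.291×10^-3) / 4.074×10^-7 = 6.65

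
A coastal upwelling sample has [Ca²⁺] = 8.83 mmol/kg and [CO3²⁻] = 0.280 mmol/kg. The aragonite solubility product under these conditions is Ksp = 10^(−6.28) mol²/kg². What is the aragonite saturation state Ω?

Ksp = 10^(−6.28) = 5.248×10^-7
Ω = [Ca²⁺][CO3²⁻]/Ksp = (8.83×10^-3)(0.280×10^-3) / 5.248×10^-7 = 4.71

Ω = 4.71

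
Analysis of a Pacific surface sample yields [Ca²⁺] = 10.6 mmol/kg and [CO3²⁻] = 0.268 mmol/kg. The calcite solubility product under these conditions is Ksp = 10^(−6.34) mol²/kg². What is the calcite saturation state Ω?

Ksp = 10^(−6.34) = 4.571×10^-7
Ω = [Ca²⁺][CO3²⁻]/Ksp = (10.6×10^-3)(0.268×10^-3) / 4.571×10^-7 = 6.21

Ω = 6.21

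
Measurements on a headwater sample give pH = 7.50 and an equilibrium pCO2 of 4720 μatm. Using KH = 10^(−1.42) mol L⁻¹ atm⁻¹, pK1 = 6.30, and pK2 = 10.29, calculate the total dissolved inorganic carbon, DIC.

[CO2*] = KH · pCO2 = 10^(−1.42) × 4720×10^-6 = 1.794×10^-4 mol/L
α₀ = 1/(1 + K1/[H⁺] + K1K2/[H⁺]²) = 1/(1 + 10^+1.20 + 10^-1.59) = 0.05926
DIC = [CO2*]/α₀ = 1.794×10^-4 / 0.05926 = 3.03 mmol/L

DIC = 3.03 mmol/L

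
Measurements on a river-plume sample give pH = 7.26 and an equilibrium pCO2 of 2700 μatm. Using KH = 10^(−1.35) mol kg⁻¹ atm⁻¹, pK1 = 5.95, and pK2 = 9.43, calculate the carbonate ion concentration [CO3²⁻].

[CO2*] = KH · pCO2 = 10^(−1.35) × 2700×10^-6 = 1.206×10^-4 mol/kg
α₀ = 1/(1 + K1/[H⁺] + K1K2/[H⁺]²) = 1/(1 + 10^+1.31 + 10^-0.86) = 0.04639
DIC = [CO2*]/α₀ = 1.206×10^-4 / 0.04639 = 2.600 mmol/kg
[CO3²⁻] = α₂·DIC; α₂ = 0.006404, so [CO3²⁻] = 0.006404 × 2.600 = 0.0166 mmol/kg = 16.6 μmol/kg

[CO3²⁻] = 16.6 μmol/kg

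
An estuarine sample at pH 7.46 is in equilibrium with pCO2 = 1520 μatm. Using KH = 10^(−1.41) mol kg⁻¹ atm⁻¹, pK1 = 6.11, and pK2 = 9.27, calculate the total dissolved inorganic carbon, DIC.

[CO2*] = KH · pCO2 = 10^(−1.41) × 1520×10^-6 = 5.913×10^-5 mol/kg
α₀ = 1/(1 + K1/[H⁺] + K1K2/[H⁺]²) = 1/(1 + 10^+1.35 + 10^-0.46) = 0.04213
DIC = [CO2*]/α₀ = 5.913×10^-5 / 0.04213 = 1.40 mmol/kg

DIC = 1.40 mmol/kg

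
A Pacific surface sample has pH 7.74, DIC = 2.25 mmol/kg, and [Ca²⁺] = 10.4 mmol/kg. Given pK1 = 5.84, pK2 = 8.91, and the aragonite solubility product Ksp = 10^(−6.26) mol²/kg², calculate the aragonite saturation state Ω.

α₂ = 1 / (1 + [H⁺]/K2 + [H⁺]²/(K1K2)) = 1 / (1 + 10^+1.17 + 10^-0.73)
   = 1 / (1 + 14.791 + 0.18621) = 1/15.977 = 0.06259
[CO3²⁻] = α₂ × DIC = 0.06259 × 2.25 = 0.1408 mmol/kg
Ksp = 10^(−6.26) = 5.495×10^-7
Ω = [Ca²⁺][CO3²⁻]/Ksp = (10.4×10^-3)(1.408×10^-4) / 5.495×10^-7 = 2.67

Ω = 2.67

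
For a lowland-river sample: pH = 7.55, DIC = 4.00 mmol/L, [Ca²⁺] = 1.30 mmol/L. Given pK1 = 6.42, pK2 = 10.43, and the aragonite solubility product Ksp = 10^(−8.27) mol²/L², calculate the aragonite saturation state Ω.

Ω = 1.19

α₂ = 1 / (1 + [H⁺]/K2 + [H⁺]²/(K1K2)) = 1 / (1 + 10^+2.88 + 10^+1.75)
   = 1 / (1 + 758.58 + 56.234) = 1/815.81 = 0.001226
[CO3²⁻] = α₂ × DIC = 0.001226 × 4.00 = 0.004903 mmol/L = 4.903 μmol/L
Ksp = 10^(−8.27) = 5.370×10^-9
Ω = [Ca²⁺][CO3²⁻]/Ksp = (1.30×10^-3)(4.903×10^-6) / 5.370×10^-9 = 1.19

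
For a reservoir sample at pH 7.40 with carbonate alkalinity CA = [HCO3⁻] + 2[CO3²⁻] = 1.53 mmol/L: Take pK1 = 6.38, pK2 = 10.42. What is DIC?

CA = [HCO3⁻] + 2[CO3²⁻] = (α₁ + 2α₂)·DIC
At pH 7.40: [H⁺]/K1 = 10^-1.02 = 0.095499, K2/[H⁺] = 10^-3.02 = 0.00095499
α₁ = 1/(1 + 0.095499 + 0.00095499) = 1/1.0965 = 0.9120; α₂ = α₁·K2/[H⁺] = 0.0008710
α₁ + 2α₂ = 0.9138
DIC = CA / (α₁ + 2α₂) = 1.53 / 0.9138 = 1.67 mmol/L

DIC = 1.67 mmol/L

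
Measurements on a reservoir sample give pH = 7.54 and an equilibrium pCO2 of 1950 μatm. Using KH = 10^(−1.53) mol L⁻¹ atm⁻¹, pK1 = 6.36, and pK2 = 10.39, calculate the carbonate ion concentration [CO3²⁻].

[CO2*] = KH · pCO2 = 10^(−1.53) × 1950×10^-6 = 5.755×10^-5 mol/L
α₀ = 1/(1 + K1/[H⁺] + K1K2/[H⁺]²) = 1/(1 + 10^+1.18 + 10^-1.67) = 0.06189
DIC = [CO2*]/α₀ = 5.755×10^-5 / 0.06189 = 0.9298 mmol/L
[CO3²⁻] = α₂·DIC; α₂ = 0.001323, so [CO3²⁻] = 0.001323 × 0.9298 = 0.00123 mmol/L = 1.23 μmol/L

[CO3²⁻] = 1.23 μmol/L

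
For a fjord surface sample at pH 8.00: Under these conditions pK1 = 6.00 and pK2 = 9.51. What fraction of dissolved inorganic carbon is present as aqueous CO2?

α₀ = 1 / (1 + K1/[H⁺] + K1K2/[H⁺]²) = 1 / (1 + 10^+2.00 + 10^+0.49)
   = 1 / (1 + 100.00 + 3.0903) = 1/104.09 = 0.009607

α₀ = 0.00961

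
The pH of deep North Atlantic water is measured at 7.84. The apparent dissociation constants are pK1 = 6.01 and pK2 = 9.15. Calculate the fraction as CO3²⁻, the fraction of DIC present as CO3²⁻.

α₂ = 1 / (1 + [H⁺]/K2 + [H⁺]²/(K1K2)) = 1 / (1 + 10^+1.31 + 10^-0.52)
   = 1 / (1 + 20.417 + 0.30200) = 1/21.719 = 0.04604

α₂ = 0.0460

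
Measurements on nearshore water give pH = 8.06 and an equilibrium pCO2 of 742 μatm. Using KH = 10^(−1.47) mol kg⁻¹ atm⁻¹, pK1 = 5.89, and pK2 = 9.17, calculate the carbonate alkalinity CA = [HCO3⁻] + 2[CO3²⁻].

CA = 4.30 mmol/kg

[CO2*] = KH · pCO2 = 10^(−1.47) × 742×10^-6 = 2.514×10^-5 mol/kg
α₀ = 1/(1 + K1/[H⁺] + K1K2/[H⁺]²) = 1/(1 + 10^+2.17 + 10^+1.06) = 0.006235
DIC = [CO2*]/α₀ = 2.514×10^-5 / 0.006235 = 4.033 mmol/kg
CA = (α₁ + 2α₂)·DIC = (0.9222 + 2×0.07158) × 4.033 = 4.30 mmol/kg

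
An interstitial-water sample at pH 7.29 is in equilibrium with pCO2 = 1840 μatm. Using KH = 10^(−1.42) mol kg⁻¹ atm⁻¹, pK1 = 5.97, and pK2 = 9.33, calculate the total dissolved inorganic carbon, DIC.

[CO2*] = KH · pCO2 = 10^(−1.42) × 1840×10^-6 = 6.995×10^-5 mol/kg
α₀ = 1/(1 + K1/[H⁺] + K1K2/[H⁺]²) = 1/(1 + 10^+1.32 + 10^-0.72) = 0.04528
DIC = [CO2*]/α₀ = 6.995×10^-5 / 0.04528 = 1.54 mmol/kg

DIC = 1.54 mmol/kg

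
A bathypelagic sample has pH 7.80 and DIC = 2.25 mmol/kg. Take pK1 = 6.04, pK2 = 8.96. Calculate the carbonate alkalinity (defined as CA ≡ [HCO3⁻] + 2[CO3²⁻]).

CA = [HCO3⁻] + 2[CO3²⁻] = (α₁ + 2α₂)·DIC
At pH 7.80: [H⁺]/K1 = 10^-1.76 = 0.017378, K2/[H⁺] = 10^-1.16 = 0.069183
α₁ = 1/(1 + 0.017378 + 0.069183) = 1/1.0866 = 0.9203; α₂ = α₁·K2/[H⁺] = 0.06367
α₁ + 2α₂ = 1.0477
CA = 1.0477 × 2.25 = 2.36 mmol/kg

CA = 2.36 mmol/kg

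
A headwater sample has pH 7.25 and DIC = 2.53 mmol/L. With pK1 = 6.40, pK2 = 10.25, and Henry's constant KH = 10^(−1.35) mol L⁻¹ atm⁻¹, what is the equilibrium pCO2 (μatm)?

pCO2 = 7000 μatm

α₀ = 1 / (1 + K1/[H⁺] + K1K2/[H⁺]²) = 1 / (1 + 10^+0.85 + 10^-2.15)
   = 1 / (1 + 7.0795 + 0.0070795) = 1/8.0865 = 0.1237
[CO2*] = α₀ × DIC = 0.1237 × 2.53 = 0.3129 mmol/L
pCO2 = [CO2*]/KH = 3.129×10^-4 / 4.467×10^-2 = 7000 μatm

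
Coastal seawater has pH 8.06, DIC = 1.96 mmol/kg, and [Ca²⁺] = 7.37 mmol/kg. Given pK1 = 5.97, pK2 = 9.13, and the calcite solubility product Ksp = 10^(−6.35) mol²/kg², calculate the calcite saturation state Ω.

α₂ = 1 / (1 + [H⁺]/K2 + [H⁺]²/(K1K2)) = 1 / (1 + 10^+1.07 + 10^-1.02)
   = 1 / (1 + 11.749 + 0.095499) = 1/12.844 = 0.07785
[CO3²⁻] = α₂ × DIC = 0.07785 × 1.96 = 0.1526 mmol/kg
Ksp = 10^(−6.35) = 4.467×10^-7
Ω = [Ca²⁺][CO3²⁻]/Ksp = (7.37×10^-3)(1.526×10^-4) / 4.467×10^-7 = 2.52

Ω = 2.52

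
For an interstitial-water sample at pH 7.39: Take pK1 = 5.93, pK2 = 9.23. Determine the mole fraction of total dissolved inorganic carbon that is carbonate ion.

α₂ = 0.0138

α₂ = 1 / (1 + [H⁺]/K2 + [H⁺]²/(K1K2)) = 1 / (1 + 10^+1.84 + 10^+0.38)
   = 1 / (1 + 69.183 + 2.3988) = 1/72.582 = 0.01378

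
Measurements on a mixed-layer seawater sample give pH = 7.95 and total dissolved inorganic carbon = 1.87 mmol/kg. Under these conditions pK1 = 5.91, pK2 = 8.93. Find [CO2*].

[CO2*] = 15.3 μmol/kg

α₀ = 1 / (1 + K1/[H⁺] + K1K2/[H⁺]²) = 1 / (1 + 10^+2.04 + 10^+1.06)
   = 1 / (1 + 109.65 + 11.482) = 1/122.13 = 0.008188
[CO2*] = α₀ × DIC = 0.008188 × 1.87 = 0.0153 mmol/kg = 15.3 μmol/kg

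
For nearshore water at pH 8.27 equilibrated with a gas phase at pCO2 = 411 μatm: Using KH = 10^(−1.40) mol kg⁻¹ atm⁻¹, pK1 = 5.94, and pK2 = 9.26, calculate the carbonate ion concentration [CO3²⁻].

[CO3²⁻] = 0.358 mmol/kg

[CO2*] = KH · pCO2 = 10^(−1.40) × 411×10^-6 = 1.636×10^-5 mol/kg
α₀ = 1/(1 + K1/[H⁺] + K1K2/[H⁺]²) = 1/(1 + 10^+2.33 + 10^+1.34) = 0.004225
DIC = [CO2*]/α₀ = 1.636×10^-5 / 0.004225 = 3.873 mmol/kg
[CO3²⁻] = α₂·DIC; α₂ = 0.09244, so [CO3²⁻] = 0.09244 × 3.873 = 0.358 mmol/kg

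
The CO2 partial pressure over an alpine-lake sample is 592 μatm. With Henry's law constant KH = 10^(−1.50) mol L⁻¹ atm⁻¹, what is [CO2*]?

KH = 10^(−1.50) = 3.162×10^-2 mol L⁻¹ atm⁻¹
[CO2*] = KH · pCO2 = 3.162×10^-2 × 592×10^-6 atm = 1.87×10^-5 mol/L

[CO2*] = 18.7 μmol/L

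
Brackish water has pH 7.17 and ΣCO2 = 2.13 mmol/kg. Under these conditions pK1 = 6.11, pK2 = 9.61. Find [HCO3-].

α₁ = 1 / (1 + [H⁺]/K1 + K2/[H⁺]) = 1 / (1 + 10^-1.06 + 10^-2.44)
   = 1 / (1 + 0.087096 + 0.0036308) = 1/1.0907 = 0.9168
[HCO3⁻] = α₁ × DIC = 0.9168 × 2.13 = 1.95 mmol/kg

[HCO3⁻] = 1.95 mmol/kg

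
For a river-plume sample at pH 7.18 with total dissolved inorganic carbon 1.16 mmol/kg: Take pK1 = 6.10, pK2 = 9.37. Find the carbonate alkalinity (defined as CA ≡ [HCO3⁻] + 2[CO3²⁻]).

CA = 1.08 mmol/kg

CA = [HCO3⁻] + 2[CO3²⁻] = (α₁ + 2α₂)·DIC
At pH 7.18: [H⁺]/K1 = 10^-1.08 = 0.083176, K2/[H⁺] = 10^-2.19 = 0.0064565
α₁ = 1/(1 + 0.083176 + 0.0064565) = 1/1.0896 = 0.9177; α₂ = α₁·K2/[H⁺] = 0.005925
α₁ + 2α₂ = 0.9296
CA = 0.9296 × 1.16 = 1.08 mmol/kg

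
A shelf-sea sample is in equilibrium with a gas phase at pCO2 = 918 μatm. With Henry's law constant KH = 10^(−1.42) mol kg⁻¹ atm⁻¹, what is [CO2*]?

KH = 10^(−1.42) = 3.802×10^-2 mol kg⁻¹ atm⁻¹
[CO2*] = KH · pCO2 = 3.802×10^-2 × 918×10^-6 atm = 3.49×10^-5 mol/kg

[CO2*] = 34.9 μmol/kg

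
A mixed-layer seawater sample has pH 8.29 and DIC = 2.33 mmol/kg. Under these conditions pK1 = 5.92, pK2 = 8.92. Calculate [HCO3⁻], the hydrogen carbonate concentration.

[HCO3⁻] = 1.88 mmol/kg

α₁ = 1 / (1 + [H⁺]/K1 + K2/[H⁺]) = 1 / (1 + 10^-2.37 + 10^-0.63)
   = 1 / (1 + 0.0042658 + 0.23442) = 1/1.2387 = 0.8073
[HCO3⁻] = α₁ × DIC = 0.8073 × 2.33 = 1.88 mmol/kg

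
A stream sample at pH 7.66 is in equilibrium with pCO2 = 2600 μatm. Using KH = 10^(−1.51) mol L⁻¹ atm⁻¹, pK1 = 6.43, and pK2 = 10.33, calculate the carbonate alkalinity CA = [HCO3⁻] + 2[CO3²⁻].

[CO2*] = KH · pCO2 = 10^(−1.51) × 2600×10^-6 = 8.035×10^-5 mol/L
α₀ = 1/(1 + K1/[H⁺] + K1K2/[H⁺]²) = 1/(1 + 10^+1.23 + 10^-1.44) = 0.05550
DIC = [CO2*]/α₀ = 8.035×10^-5 / 0.05550 = 1.448 mmol/L
CA = (α₁ + 2α₂)·DIC = (0.9425 + 2×0.002015) × 1.448 = 1.37 mmol/L

CA = 1.37 mmol/L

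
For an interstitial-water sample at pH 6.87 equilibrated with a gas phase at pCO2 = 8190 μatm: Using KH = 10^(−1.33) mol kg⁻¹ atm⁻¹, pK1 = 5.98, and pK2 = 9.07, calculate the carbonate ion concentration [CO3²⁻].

[CO3²⁻] = 18.8 μmol/kg

[CO2*] = KH · pCO2 = 10^(−1.33) × 8190×10^-6 = 3.831×10^-4 mol/kg
α₀ = 1/(1 + K1/[H⁺] + K1K2/[H⁺]²) = 1/(1 + 10^+0.89 + 10^-1.31) = 0.1135
DIC = [CO2*]/α₀ = 3.831×10^-4 / 0.1135 = 3.375 mmol/kg
[CO3²⁻] = α₂·DIC; α₂ = 0.005558, so [CO3²⁻] = 0.005558 × 3.375 = 0.0188 mmol/kg = 18.8 μmol/kg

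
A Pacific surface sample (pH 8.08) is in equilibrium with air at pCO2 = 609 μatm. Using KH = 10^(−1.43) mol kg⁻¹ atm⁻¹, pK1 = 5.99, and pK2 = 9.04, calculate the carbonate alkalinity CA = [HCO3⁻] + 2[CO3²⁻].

[CO2*] = KH · pCO2 = 10^(−1.43) × 609×10^-6 = 2.263×10^-5 mol/kg
α₀ = 1/(1 + K1/[H⁺] + K1K2/[H⁺]²) = 1/(1 + 10^+2.09 + 10^+1.13) = 0.007272
DIC = [CO2*]/α₀ = 2.263×10^-5 / 0.007272 = 3.112 mmol/kg
CA = (α₁ + 2α₂)·DIC = (0.8946 + 2×0.09809) × 3.112 = 3.39 mmol/kg

CA = 3.39 mmol/kg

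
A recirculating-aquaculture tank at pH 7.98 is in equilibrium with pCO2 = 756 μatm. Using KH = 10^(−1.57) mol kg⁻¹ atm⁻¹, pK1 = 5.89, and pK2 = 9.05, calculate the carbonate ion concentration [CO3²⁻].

[CO2*] = KH · pCO2 = 10^(−1.57) × 756×10^-6 = 2.035×10^-5 mol/kg
α₀ = 1/(1 + K1/[H⁺] + K1K2/[H⁺]²) = 1/(1 + 10^+2.09 + 10^+1.02) = 0.007435
DIC = [CO2*]/α₀ = 2.035×10^-5 / 0.007435 = 2.737 mmol/kg
[CO3²⁻] = α₂·DIC; α₂ = 0.07785, so [CO3²⁻] = 0.07785 × 2.737 = 0.213 mmol/kg

[CO3²⁻] = 0.213 mmol/kg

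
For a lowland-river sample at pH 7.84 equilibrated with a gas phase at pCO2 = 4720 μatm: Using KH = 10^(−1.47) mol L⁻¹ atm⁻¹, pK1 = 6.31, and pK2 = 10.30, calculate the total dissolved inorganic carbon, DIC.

DIC = 5.60 mmol/L

[CO2*] = KH · pCO2 = 10^(−1.47) × 4720×10^-6 = 1.599×10^-4 mol/L
α₀ = 1/(1 + K1/[H⁺] + K1K2/[H⁺]²) = 1/(1 + 10^+1.53 + 10^-0.93) = 0.02857
DIC = [CO2*]/α₀ = 1.599×10^-4 / 0.02857 = 5.60 mmol/L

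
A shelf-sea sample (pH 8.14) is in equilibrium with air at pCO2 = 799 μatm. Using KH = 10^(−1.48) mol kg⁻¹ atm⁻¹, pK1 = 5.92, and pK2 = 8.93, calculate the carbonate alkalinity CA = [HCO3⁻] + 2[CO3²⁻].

CA = 5.82 mmol/kg

[CO2*] = KH · pCO2 = 10^(−1.48) × 799×10^-6 = 2.646×10^-5 mol/kg
α₀ = 1/(1 + K1/[H⁺] + K1K2/[H⁺]²) = 1/(1 + 10^+2.22 + 10^+1.43) = 0.005158
DIC = [CO2*]/α₀ = 2.646×10^-5 / 0.005158 = 5.129 mmol/kg
CA = (α₁ + 2α₂)·DIC = (0.8560 + 2×0.1388) × 5.129 = 5.82 mmol/kg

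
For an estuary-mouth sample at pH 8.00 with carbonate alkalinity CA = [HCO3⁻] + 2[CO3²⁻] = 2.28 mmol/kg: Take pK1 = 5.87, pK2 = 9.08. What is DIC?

CA = [HCO3⁻] + 2[CO3²⁻] = (α₁ + 2α₂)·DIC
At pH 8.00: [H⁺]/K1 = 10^-2.13 = 0.0074131, K2/[H⁺] = 10^-1.08 = 0.083176
α₁ = 1/(1 + 0.0074131 + 0.083176) = 1/1.0906 = 0.9169; α₂ = α₁·K2/[H⁺] = 0.07627
α₁ + 2α₂ = 1.0695
DIC = CA / (α₁ + 2α₂) = 2.28 / 1.0695 = 2.13 mmol/kg

DIC = 2.13 mmol/kg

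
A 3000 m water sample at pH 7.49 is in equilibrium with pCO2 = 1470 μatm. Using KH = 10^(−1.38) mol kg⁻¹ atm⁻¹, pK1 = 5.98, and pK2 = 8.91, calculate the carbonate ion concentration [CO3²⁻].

[CO3²⁻] = 0.0754 mmol/kg

[CO2*] = KH · pCO2 = 10^(−1.38) × 1470×10^-6 = 6.128×10^-5 mol/kg
α₀ = 1/(1 + K1/[H⁺] + K1K2/[H⁺]²) = 1/(1 + 10^+1.51 + 10^+0.09) = 0.02891
DIC = [CO2*]/α₀ = 6.128×10^-5 / 0.02891 = 2.120 mmol/kg
[CO3²⁻] = α₂·DIC; α₂ = 0.03557, so [CO3²⁻] = 0.03557 × 2.120 = 0.0754 mmol/kg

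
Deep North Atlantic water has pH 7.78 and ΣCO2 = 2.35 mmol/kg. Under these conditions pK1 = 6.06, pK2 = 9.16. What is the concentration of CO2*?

α₀ = 1 / (1 + K1/[H⁺] + K1K2/[H⁺]²) = 1 / (1 + 10^+1.72 + 10^+0.34)
   = 1 / (1 + 52.481 + 2.1878) = 1/55.669 = 0.01796
[CO2*] = α₀ × DIC = 0.01796 × 2.35 = 0.0422 mmol/kg

[CO2*] = 0.0422 mmol/kg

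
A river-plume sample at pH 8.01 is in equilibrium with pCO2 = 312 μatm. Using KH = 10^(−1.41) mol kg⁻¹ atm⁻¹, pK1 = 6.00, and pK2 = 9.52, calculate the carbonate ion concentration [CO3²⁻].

[CO3²⁻] = 0.0384 mmol/kg

[CO2*] = KH · pCO2 = 10^(−1.41) × 312×10^-6 = 1.214×10^-5 mol/kg
α₀ = 1/(1 + K1/[H⁺] + K1K2/[H⁺]²) = 1/(1 + 10^+2.01 + 10^+0.50) = 0.009390
DIC = [CO2*]/α₀ = 1.214×10^-5 / 0.009390 = 1.293 mmol/kg
[CO3²⁻] = α₂·DIC; α₂ = 0.02970, so [CO3²⁻] = 0.02970 × 1.293 = 0.0384 mmol/kg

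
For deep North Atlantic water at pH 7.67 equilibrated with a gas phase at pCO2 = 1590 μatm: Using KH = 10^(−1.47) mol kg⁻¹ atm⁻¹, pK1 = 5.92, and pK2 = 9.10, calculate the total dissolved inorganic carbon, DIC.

DIC = 3.20 mmol/kg

[CO2*] = KH · pCO2 = 10^(−1.47) × 1590×10^-6 = 5.388×10^-5 mol/kg
α₀ = 1/(1 + K1/[H⁺] + K1K2/[H⁺]²) = 1/(1 + 10^+1.75 + 10^+0.32) = 0.01686
DIC = [CO2*]/α₀ = 5.388×10^-5 / 0.01686 = 3.20 mmol/kg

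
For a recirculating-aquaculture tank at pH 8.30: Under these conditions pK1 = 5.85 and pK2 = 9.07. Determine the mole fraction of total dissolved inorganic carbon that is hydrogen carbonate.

α₁ = 0.852

α₁ = 1 / (1 + [H⁺]/K1 + K2/[H⁺]) = 1 / (1 + 10^-2.45 + 10^-0.77)
   = 1 / (1 + 0.0035481 + 0.16982) = 1/1.1734 = 0.8522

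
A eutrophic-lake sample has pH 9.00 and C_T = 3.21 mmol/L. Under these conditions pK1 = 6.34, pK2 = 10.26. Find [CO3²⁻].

[CO3²⁻] = 0.167 mmol/L

α₂ = 1 / (1 + [H⁺]/K2 + [H⁺]²/(K1K2)) = 1 / (1 + 10^+1.26 + 10^-1.40)
   = 1 / (1 + 18.197 + 0.039811) = 1/19.237 = 0.05198
[CO3²⁻] = α₂ × DIC = 0.05198 × 3.21 = 0.167 mmol/L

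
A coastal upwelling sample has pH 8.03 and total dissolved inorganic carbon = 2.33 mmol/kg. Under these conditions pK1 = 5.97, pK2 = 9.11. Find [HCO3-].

α₁ = 1 / (1 + [H⁺]/K1 + K2/[H⁺]) = 1 / (1 + 10^-2.06 + 10^-1.08)
   = 1 / (1 + 0.0087096 + 0.083176) = 1/1.0919 = 0.9158
[HCO3⁻] = α₁ × DIC = 0.9158 × 2.33 = 2.13 mmol/kg

[HCO3⁻] = 2.13 mmol/kg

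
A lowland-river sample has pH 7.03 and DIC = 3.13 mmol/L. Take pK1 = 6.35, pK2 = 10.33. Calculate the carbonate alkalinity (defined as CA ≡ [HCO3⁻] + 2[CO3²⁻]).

CA = 2.59 mmol/L

CA = [HCO3⁻] + 2[CO3²⁻] = (α₁ + 2α₂)·DIC
At pH 7.03: [H⁺]/K1 = 10^-0.68 = 0.20893, K2/[H⁺] = 10^-3.30 = 0.00050119
α₁ = 1/(1 + 0.20893 + 0.00050119) = 1/1.2094 = 0.8268; α₂ = α₁·K2/[H⁺] = 0.0004144
α₁ + 2α₂ = 0.8277
CA = 0.8277 × 3.13 = 2.59 mmol/L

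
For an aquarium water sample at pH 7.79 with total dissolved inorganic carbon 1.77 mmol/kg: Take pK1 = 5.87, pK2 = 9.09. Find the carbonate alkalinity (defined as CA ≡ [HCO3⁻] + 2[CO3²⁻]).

CA = 1.83 mmol/kg

CA = [HCO3⁻] + 2[CO3²⁻] = (α₁ + 2α₂)·DIC
At pH 7.79: [H⁺]/K1 = 10^-1.92 = 0.012023, K2/[H⁺] = 10^-1.30 = 0.050119
α₁ = 1/(1 + 0.012023 + 0.050119) = 1/1.0621 = 0.9415; α₂ = α₁·K2/[H⁺] = 0.04719
α₁ + 2α₂ = 1.0359
CA = 1.0359 × 1.77 = 1.83 mmol/kg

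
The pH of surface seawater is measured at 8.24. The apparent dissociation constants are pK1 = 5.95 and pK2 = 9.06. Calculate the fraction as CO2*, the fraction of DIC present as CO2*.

α₀ = 0.00443

α₀ = 1 / (1 + K1/[H⁺] + K1K2/[H⁺]²) = 1 / (1 + 10^+2.29 + 10^+1.47)
   = 1 / (1 + 194.98 + 29.512) = 1/225.50 = 0.004435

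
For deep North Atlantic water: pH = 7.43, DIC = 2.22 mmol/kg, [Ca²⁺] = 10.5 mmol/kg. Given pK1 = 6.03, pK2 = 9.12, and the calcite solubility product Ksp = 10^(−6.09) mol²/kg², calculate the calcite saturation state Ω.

α₂ = 1 / (1 + [H⁺]/K2 + [H⁺]²/(K1K2)) = 1 / (1 + 10^+1.69 + 10^+0.29)
   = 1 / (1 + 48.978 + 1.9498) = 1/51.928 = 0.01926
[CO3²⁻] = α₂ × DIC = 0.01926 × 2.22 = 0.04275 mmol/kg
Ksp = 10^(−6.09) = 8.128×10^-7
Ω = [Ca²⁺][CO3²⁻]/Ksp = (10.5×10^-3)(4.275×10^-5) / 8.128×10^-7 = 0.552

Ω = 0.552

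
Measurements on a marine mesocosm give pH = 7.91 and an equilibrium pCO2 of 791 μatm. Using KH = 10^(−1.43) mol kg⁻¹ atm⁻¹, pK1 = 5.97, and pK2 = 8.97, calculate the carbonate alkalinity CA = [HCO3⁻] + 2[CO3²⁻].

CA = 3.01 mmol/kg

[CO2*] = KH · pCO2 = 10^(−1.43) × 791×10^-6 = 2.939×10^-5 mol/kg
α₀ = 1/(1 + K1/[H⁺] + K1K2/[H⁺]²) = 1/(1 + 10^+1.94 + 10^+0.88) = 0.01045
DIC = [CO2*]/α₀ = 2.939×10^-5 / 0.01045 = 2.812 mmol/kg
CA = (α₁ + 2α₂)·DIC = (0.9103 + 2×0.07928) × 2.812 = 3.01 mmol/kg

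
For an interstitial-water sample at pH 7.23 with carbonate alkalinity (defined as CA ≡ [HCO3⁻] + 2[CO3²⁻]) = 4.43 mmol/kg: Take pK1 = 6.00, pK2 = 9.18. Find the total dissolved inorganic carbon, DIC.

CA = [HCO3⁻] + 2[CO3²⁻] = (α₁ + 2α₂)·DIC
At pH 7.23: [H⁺]/K1 = 10^-1.23 = 0.058884, K2/[H⁺] = 10^-1.95 = 0.011220
α₁ = 1/(1 + 0.058884 + 0.011220) = 1/1.0701 = 0.9345; α₂ = α₁·K2/[H⁺] = 0.01049
α₁ + 2α₂ = 0.9555
DIC = CA / (α₁ + 2α₂) = 4.43 / 0.9555 = 4.64 mmol/kg

DIC = 4.64 mmol/kg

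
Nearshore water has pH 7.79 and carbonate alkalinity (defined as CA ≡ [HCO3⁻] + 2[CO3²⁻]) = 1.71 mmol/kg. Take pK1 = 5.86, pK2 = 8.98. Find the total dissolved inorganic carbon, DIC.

CA = [HCO3⁻] + 2[CO3²⁻] = (α₁ + 2α₂)·DIC
At pH 7.79: [H⁺]/K1 = 10^-1.93 = 0.011749, K2/[H⁺] = 10^-1.19 = 0.064565
α₁ = 1/(1 + 0.011749 + 0.064565) = 1/1.0763 = 0.9291; α₂ = α₁·K2/[H⁺] = 0.05999
α₁ + 2α₂ = 1.0491
DIC = CA / (α₁ + 2α₂) = 1.71 / 1.0491 = 1.63 mmol/kg

DIC = 1.63 mmol/kg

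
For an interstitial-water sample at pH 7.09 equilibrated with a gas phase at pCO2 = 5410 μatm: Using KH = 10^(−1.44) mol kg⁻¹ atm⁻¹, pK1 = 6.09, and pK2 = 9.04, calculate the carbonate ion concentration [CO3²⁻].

[CO2*] = KH · pCO2 = 10^(−1.44) × 5410×10^-6 = 1.964×10^-4 mol/kg
α₀ = 1/(1 + K1/[H⁺] + K1K2/[H⁺]²) = 1/(1 + 10^+1.00 + 10^-0.95) = 0.08999
DIC = [CO2*]/α₀ = 1.964×10^-4 / 0.08999 = 2.183 mmol/kg
[CO3²⁻] = α₂·DIC; α₂ = 0.01010, so [CO3²⁻] = 0.01010 × 2.183 = 0.0220 mmol/kg

[CO3²⁻] = 0.0220 mmol/kg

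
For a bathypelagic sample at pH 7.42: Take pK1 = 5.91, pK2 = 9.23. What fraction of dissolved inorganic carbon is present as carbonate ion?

α₂ = 0.0148

α₂ = 1 / (1 + [H⁺]/K2 + [H⁺]²/(K1K2)) = 1 / (1 + 10^+1.81 + 10^+0.30)
   = 1 / (1 + 64.565 + 1.9953) = 1/67.561 = 0.01480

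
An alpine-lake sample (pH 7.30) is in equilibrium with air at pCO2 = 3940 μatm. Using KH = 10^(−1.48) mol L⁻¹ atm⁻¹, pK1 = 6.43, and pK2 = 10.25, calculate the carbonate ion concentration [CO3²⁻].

[CO3²⁻] = 1.09 μmol/L

[CO2*] = KH · pCO2 = 10^(−1.48) × 3940×10^-6 = 1.305×10^-4 mol/L
α₀ = 1/(1 + K1/[H⁺] + K1K2/[H⁺]²) = 1/(1 + 10^+0.87 + 10^-2.08) = 0.1187
DIC = [CO2*]/α₀ = 1.305×10^-4 / 0.1187 = 1.099 mmol/L
[CO3²⁻] = α₂·DIC; α₂ = 0.0009877, so [CO3²⁻] = 0.0009877 × 1.099 = 0.00109 mmol/L = 1.09 μmol/L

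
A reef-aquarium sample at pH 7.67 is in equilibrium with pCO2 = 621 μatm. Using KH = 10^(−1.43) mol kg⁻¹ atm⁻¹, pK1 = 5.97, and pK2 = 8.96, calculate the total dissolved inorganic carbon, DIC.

[CO2*] = KH · pCO2 = 10^(−1.43) × 621×10^-6 = 2.307×10^-5 mol/kg
α₀ = 1/(1 + K1/[H⁺] + K1K2/[H⁺]²) = 1/(1 + 10^+1.70 + 10^+0.41) = 0.01863
DIC = [CO2*]/α₀ = 2.307×10^-5 / 0.01863 = 1.24 mmol/kg

DIC = 1.24 mmol/kg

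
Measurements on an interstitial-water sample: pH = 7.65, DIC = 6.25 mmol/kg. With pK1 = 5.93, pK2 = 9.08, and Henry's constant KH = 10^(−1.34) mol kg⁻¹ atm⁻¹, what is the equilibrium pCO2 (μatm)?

α₀ = 1 / (1 + K1/[H⁺] + K1K2/[H⁺]²) = 1 / (1 + 10^+1.72 + 10^+0.29)
   = 1 / (1 + 52.481 + 1.9498) = 1/55.431 = 0.01804
[CO2*] = α₀ × DIC = 0.01804 × 6.25 = 0.1128 mmol/kg
pCO2 = [CO2*]/KH = 1.128×10^-4 / 4.571×10^-2 = 2470 μatm

pCO2 = 2470 μatm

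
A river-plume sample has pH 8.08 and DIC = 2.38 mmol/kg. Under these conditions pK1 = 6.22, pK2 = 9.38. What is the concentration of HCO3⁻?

[HCO3⁻] = 2.24 mmol/kg

α₁ = 1 / (1 + [H⁺]/K1 + K2/[H⁺]) = 1 / (1 + 10^-1.86 + 10^-1.30)
   = 1 / (1 + 0.013804 + 0.050119) = 1/1.0639 = 0.9399
[HCO3⁻] = α₁ × DIC = 0.9399 × 2.38 = 2.24 mmol/kg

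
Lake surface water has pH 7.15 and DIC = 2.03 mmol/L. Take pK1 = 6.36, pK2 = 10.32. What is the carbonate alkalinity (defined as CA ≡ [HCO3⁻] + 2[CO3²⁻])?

CA = [HCO3⁻] + 2[CO3²⁻] = (α₁ + 2α₂)·DIC
At pH 7.15: [H⁺]/K1 = 10^-0.79 = 0.16218, K2/[H⁺] = 10^-3.17 = 0.00067608
α₁ = 1/(1 + 0.16218 + 0.00067608) = 1/1.1629 = 0.8600; α₂ = α₁·K2/[H⁺] = 0.0005814
α₁ + 2α₂ = 0.8611
CA = 0.8611 × 2.03 = 1.75 mmol/L

CA = 1.75 mmol/L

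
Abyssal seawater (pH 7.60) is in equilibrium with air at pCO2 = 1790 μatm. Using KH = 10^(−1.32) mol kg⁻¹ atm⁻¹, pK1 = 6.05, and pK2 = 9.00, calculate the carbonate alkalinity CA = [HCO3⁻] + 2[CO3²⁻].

CA = 3.28 mmol/kg

[CO2*] = KH · pCO2 = 10^(−1.32) × 1790×10^-6 = 8.567×10^-5 mol/kg
α₀ = 1/(1 + K1/[H⁺] + K1K2/[H⁺]²) = 1/(1 + 10^+1.55 + 10^+0.15) = 0.02639
DIC = [CO2*]/α₀ = 8.567×10^-5 / 0.02639 = 3.247 mmol/kg
CA = (α₁ + 2α₂)·DIC = (0.9363 + 2×0.03728) × 3.247 = 3.28 mmol/kg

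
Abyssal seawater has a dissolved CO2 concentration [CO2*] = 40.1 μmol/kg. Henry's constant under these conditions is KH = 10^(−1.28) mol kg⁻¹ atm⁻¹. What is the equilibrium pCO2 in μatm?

pCO2 = 764 μatm

KH = 10^(−1.28) = 5.248×10^-2 mol kg⁻¹ atm⁻¹
pCO2 = [CO2*]/KH = 40.1×10^-6 / 5.248×10^-2 = 7.64×10^-4 atm = 764 μatm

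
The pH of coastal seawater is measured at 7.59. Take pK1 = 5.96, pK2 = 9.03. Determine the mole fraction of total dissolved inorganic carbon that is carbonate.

α₂ = 1 / (1 + [H⁺]/K2 + [H⁺]²/(K1K2)) = 1 / (1 + 10^+1.44 + 10^-0.19)
   = 1 / (1 + 27.542 + 0.64565) = 1/29.188 = 0.03426

α₂ = 0.0343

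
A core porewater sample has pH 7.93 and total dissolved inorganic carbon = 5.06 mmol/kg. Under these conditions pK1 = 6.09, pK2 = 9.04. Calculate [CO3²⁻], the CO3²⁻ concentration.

[CO3²⁻] = 0.360 mmol/kg

α₂ = 1 / (1 + [H⁺]/K2 + [H⁺]²/(K1K2)) = 1 / (1 + 10^+1.11 + 10^-0.73)
   = 1 / (1 + 12.882 + 0.18621) = 1/14.069 = 0.07108
[CO3²⁻] = α₂ × DIC = 0.07108 × 5.06 = 0.360 mmol/kg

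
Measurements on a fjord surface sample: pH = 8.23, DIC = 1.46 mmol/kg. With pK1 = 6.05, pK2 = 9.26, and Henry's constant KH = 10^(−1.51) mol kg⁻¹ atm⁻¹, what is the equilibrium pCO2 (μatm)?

α₀ = 1 / (1 + K1/[H⁺] + K1K2/[H⁺]²) = 1 / (1 + 10^+2.18 + 10^+1.15)
   = 1 / (1 + 151.36 + 14.125) = 1/166.48 = 0.006007
[CO2*] = α₀ × DIC = 0.006007 × 1.46 = 0.008770 mmol/kg = 8.770 μmol/kg
pCO2 = [CO2*]/KH = 8.770×10^-6 / 3.090×10^-2 = 284 μatm

pCO2 = 284 μatm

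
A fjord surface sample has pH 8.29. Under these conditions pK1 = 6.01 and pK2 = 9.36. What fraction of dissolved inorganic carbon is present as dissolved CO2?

α₀ = 1 / (1 + K1/[H⁺] + K1K2/[H⁺]²) = 1 / (1 + 10^+2.28 + 10^+1.21)
   = 1 / (1 + 190.55 + 16.218) = 1/207.76 = 0.004813

α₀ = 0.00481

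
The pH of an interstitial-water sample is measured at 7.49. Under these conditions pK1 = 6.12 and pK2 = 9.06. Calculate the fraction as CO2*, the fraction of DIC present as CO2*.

α₀ = 1 / (1 + K1/[H⁺] + K1K2/[H⁺]²) = 1 / (1 + 10^+1.37 + 10^-0.20)
   = 1 / (1 + 23.442 + 0.63096) = 1/25.073 = 0.03988

α₀ = 0.0399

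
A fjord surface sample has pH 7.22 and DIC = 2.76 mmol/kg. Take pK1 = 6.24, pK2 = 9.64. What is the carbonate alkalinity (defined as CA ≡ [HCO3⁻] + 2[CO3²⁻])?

CA = [HCO3⁻] + 2[CO3²⁻] = (α₁ + 2α₂)·DIC
At pH 7.22: [H⁺]/K1 = 10^-0.98 = 0.10471, K2/[H⁺] = 10^-2.42 = 0.0038019
α₁ = 1/(1 + 0.10471 + 0.0038019) = 1/1.1085 = 0.9021; α₂ = α₁·K2/[H⁺] = 0.003430
α₁ + 2α₂ = 0.9090
CA = 0.9090 × 2.76 = 2.51 mmol/kg

CA = 2.51 mmol/kg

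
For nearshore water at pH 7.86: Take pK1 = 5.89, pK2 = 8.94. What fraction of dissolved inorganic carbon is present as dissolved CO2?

α₀ = 0.00980

α₀ = 1 / (1 + K1/[H⁺] + K1K2/[H⁺]²) = 1 / (1 + 10^+1.97 + 10^+0.89)
   = 1 / (1 + 93.325 + 7.7625) = 1/102.09 = 0.009795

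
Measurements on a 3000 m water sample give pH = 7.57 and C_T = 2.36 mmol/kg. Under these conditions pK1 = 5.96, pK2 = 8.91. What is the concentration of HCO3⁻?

α₁ = 1 / (1 + [H⁺]/K1 + K2/[H⁺]) = 1 / (1 + 10^-1.61 + 10^-1.34)
   = 1 / (1 + 0.024547 + 0.045709) = 1/1.0703 = 0.9344
[HCO3⁻] = α₁ × DIC = 0.9344 × 2.36 = 2.21 mmol/kg

[HCO3⁻] = 2.21 mmol/kg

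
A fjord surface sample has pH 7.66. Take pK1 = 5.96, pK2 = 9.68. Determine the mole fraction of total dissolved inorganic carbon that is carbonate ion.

α₂ = 1 / (1 + [H⁺]/K2 + [H⁺]²/(K1K2)) = 1 / (1 + 10^+2.02 + 10^+0.32)
   = 1 / (1 + 104.71 + 2.0893) = 1/107.80 = 0.009276

α₂ = 0.00928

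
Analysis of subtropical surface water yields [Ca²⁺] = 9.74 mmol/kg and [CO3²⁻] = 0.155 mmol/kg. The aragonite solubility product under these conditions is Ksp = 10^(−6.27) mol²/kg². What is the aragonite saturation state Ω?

Ω = 2.81

Ksp = 10^(−6.27) = 5.370×10^-7
Ω = [Ca²⁺][CO3²⁻]/Ksp = (9.74×10^-3)(0.155×10^-3) / 5.370×10^-7 = 2.81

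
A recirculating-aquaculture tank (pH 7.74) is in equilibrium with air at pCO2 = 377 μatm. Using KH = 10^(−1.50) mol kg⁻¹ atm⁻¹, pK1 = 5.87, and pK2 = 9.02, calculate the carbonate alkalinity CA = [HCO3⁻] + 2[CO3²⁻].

CA = 0.977 mmol/kg

[CO2*] = KH · pCO2 = 10^(−1.50) × 377×10^-6 = 1.192×10^-5 mol/kg
α₀ = 1/(1 + K1/[H⁺] + K1K2/[H⁺]²) = 1/(1 + 10^+1.87 + 10^+0.59) = 0.01265
DIC = [CO2*]/α₀ = 1.192×10^-5 / 0.01265 = 0.9421 mmol/kg
CA = (α₁ + 2α₂)·DIC = (0.9381 + 2×0.04923) × 0.9421 = 0.977 mmol/kg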